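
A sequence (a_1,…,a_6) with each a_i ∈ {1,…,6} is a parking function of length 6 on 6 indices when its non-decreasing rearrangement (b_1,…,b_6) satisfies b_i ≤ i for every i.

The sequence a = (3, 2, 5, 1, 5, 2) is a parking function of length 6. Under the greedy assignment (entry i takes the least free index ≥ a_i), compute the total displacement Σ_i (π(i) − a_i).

3

Σπ(i) = 1+…+6 = 21; Σa = 3+2+5+1+5+2 = 18; disp = 21−18 = 3.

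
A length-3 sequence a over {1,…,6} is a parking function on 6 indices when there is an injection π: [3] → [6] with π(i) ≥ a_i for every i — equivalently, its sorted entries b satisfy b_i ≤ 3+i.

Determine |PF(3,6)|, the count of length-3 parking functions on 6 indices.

196

Count = (6−3+1)·(6+1)^(3−1) = 4×49 = 196 [KW]
Example (4,2,5) → sorted (2,4,5): b_i ≤ 3+i ∀i, a PF.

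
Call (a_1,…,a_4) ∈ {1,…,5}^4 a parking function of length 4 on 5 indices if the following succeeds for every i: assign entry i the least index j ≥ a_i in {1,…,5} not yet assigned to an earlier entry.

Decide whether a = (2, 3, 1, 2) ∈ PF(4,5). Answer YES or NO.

Order a: b = (1, 2, 2, 3).
  b_1=1 ≤ 2
  b_2=2 ≤ 3
  b_3=2 ≤ 4
  b_4=3 ≤ 5
All bounds hold ⇒ YES

YES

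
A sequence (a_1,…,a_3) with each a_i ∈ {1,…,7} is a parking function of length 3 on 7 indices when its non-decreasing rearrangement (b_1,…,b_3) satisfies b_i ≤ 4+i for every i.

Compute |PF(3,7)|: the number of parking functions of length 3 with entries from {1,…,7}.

|PF| = (7+1−3)·(7+1)^{3−1} = 5×64 = 320 [KW]
Check (5,5,7) → sorted (5,5,7): b_i ≤ 4+i ∀i, a PF.

320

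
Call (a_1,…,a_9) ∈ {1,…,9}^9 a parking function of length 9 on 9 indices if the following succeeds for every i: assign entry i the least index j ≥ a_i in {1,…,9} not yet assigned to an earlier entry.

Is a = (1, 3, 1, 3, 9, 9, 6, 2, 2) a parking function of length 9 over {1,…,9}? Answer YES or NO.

Order a: b = (1, 1, 2, 2, 3, 3, 6, 9, 9).
  b_1=1 ≤ 1
  b_2=1 ≤ 2
  b_3=2 ≤ 3
  b_4=2 ≤ 4
  b_5=3 ≤ 5
  b_6=3 ≤ 6
  b_7=6 ≤ 7
  b_8=9 > 8
  fails at i=8 ⇒ NO

NO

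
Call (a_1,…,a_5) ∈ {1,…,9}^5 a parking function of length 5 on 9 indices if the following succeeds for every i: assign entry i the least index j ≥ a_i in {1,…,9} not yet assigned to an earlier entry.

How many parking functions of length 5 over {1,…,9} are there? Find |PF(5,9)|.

|PF(5,9)| = 5·10^4 = 5·10000 = 50000 (Konheim–Weiss)
One tuple (1,4,9,4,3) → sorted (1,3,4,4,9): b_i ≤ 4+i ∀i, a PF.

50000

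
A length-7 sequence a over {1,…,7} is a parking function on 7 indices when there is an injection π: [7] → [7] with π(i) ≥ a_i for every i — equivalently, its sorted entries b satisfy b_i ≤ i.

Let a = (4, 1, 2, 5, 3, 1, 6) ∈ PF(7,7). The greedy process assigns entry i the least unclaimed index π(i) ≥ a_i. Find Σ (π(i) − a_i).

Σπ(i) = 1+…+7 = 28; Σa = 4+1+2+5+3+1+6 = 22; disp = 28−22 = 6.

6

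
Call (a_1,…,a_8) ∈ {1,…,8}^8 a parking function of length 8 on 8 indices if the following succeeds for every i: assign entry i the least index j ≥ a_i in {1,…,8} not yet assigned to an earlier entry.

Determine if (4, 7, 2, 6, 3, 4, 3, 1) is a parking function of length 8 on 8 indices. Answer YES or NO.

YES

Order a: b = (1, 2, 3, 3, 4, 4, 6, 7).
  b_1=1 ≤ 1
  b_2=2 ≤ 2
  b_3=3 ≤ 3
  b_4=3 ≤ 4
  b_5=4 ≤ 5
  b_6=4 ≤ 6
  b_7=6 ≤ 7
  b_8=7 ≤ 8
All bounds hold ⇒ YES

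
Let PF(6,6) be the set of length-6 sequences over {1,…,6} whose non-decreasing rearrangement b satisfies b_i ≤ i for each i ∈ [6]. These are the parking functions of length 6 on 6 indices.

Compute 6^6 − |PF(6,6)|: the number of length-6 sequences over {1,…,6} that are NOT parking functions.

29849

|PF(6,6)| = 1·7^5 = 1·16807 = 16807 (Pollak)
Example (5,5,4,2,3,5) → sorted (2,3,4,5,5,5): b_1=2>1, not a PF.
Total 46656; non-PF = 46656−16807 = 29849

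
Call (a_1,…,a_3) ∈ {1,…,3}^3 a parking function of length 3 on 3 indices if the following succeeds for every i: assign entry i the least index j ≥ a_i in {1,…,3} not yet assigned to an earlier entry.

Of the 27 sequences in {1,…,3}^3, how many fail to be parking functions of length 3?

11

|PF(3,3)| = (3+1−3)·(3+1)^{3−1} = 1 · 16 = 16 (Pollak)
Example (3,3,1) → sorted (1,3,3): b_2=3>2, not a PF.
Total 27; non-PF = 27−16 = 11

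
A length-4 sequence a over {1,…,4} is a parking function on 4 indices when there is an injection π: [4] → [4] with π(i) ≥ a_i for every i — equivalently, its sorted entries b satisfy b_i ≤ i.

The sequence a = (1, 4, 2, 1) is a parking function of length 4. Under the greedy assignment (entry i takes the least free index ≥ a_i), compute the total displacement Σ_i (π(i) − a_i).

2

Σπ(i) = 1+…+4 = 10; Σa = 1+4+2+1 = 8; disp = 10−8 = 2.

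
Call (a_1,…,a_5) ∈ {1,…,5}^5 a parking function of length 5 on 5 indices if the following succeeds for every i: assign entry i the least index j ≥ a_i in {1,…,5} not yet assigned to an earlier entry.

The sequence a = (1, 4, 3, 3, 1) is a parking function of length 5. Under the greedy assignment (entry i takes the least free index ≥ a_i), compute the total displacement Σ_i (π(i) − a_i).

3

Σπ = 5·6/2 = 15 (π permutes [5]); Σa = 1+4+3+3+1 = 12; disp = 15−12 = 3.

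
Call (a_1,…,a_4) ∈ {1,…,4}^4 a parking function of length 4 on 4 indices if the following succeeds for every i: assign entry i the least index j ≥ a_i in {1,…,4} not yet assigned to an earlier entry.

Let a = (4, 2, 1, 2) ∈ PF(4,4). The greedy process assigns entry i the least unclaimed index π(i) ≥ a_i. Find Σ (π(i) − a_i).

1

Σπ = 4·5/2 = 10 (π permutes [4]); Σa = 4+2+1+2 = 9; disp = 10−9 = 1.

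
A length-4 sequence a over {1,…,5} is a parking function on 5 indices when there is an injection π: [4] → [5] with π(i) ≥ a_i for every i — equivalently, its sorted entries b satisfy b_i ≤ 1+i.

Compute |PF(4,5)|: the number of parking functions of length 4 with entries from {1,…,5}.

|PF(4,5)| = (5+1−4)·(5+1)^{4−1} = 2·216 = 432 (Pollak)
Check (1,5,2,4) → sorted (1,2,4,5): b_i ≤ 1+i ∀i, a PF.

432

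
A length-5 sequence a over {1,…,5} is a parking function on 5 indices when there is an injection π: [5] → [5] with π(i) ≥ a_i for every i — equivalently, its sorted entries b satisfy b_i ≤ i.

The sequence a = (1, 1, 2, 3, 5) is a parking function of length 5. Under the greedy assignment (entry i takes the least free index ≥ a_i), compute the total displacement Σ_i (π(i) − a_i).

3

Σπ = 15 ({1..5} each once); Σa = 1+1+2+3+5 = 12; disp = 15−12 = 3.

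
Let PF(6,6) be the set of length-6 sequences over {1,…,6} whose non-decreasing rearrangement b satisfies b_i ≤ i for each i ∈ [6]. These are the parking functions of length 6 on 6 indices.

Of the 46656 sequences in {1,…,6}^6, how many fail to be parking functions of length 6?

#PF = 1·7^5 = 1·16807 = 16807 [KW]
Check (4,5,1,5,6,4) → sorted (1,4,4,5,5,6): b_2=4>2, not a PF.
So 46656 − 16807 = 29849 fail.

29849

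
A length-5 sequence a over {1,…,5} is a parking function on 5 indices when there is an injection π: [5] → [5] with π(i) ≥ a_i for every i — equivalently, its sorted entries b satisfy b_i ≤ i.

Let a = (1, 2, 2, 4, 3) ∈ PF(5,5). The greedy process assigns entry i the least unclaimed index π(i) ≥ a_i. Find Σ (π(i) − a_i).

Σπ = 5·6/2 = 15 (π permutes [5]); Σa = 1+2+2+4+3 = 12; disp = 15−12 = 3.

3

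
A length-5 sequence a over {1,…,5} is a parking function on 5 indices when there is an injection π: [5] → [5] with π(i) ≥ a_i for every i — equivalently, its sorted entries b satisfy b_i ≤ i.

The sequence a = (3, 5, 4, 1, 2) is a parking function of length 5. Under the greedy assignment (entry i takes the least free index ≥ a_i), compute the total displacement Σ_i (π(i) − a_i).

Σπ = 5·6/2 = 15 (π permutes [5]); Σa = 3+5+4+1+2 = 15; disp = 15−15 = 0.

0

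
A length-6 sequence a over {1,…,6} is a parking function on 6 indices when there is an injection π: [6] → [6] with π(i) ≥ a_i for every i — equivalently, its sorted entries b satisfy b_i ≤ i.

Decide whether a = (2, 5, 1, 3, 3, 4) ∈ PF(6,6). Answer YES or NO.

Sorted: b = (1, 2, 3, 3, 4, 5).
  b_1=1 ≤ 1
  b_2=2 ≤ 2
  b_3=3 ≤ 3
  b_4=3 ≤ 4
  b_5=4 ≤ 5
  b_6=5 ≤ 6
All bounds hold ⇒ YES

YES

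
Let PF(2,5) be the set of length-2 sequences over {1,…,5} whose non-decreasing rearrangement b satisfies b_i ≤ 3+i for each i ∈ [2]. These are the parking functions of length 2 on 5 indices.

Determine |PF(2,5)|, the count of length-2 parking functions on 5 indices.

Count = (5+1−2)·(5+1)^{2−1} = 4 · 6 = 24
One tuple (5,2) → sorted (2,5): b_i ≤ 3+i ∀i, a PF.

24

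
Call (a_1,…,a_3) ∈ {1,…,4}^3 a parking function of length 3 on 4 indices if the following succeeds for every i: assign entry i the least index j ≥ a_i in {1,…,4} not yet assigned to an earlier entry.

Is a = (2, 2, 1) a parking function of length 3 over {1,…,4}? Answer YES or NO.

YES

Rearranged: b = (1, 2, 2).
  b_1=1 ≤ 2
  b_2=2 ≤ 3
  b_3=2 ≤ 4
All bounds hold ⇒ YES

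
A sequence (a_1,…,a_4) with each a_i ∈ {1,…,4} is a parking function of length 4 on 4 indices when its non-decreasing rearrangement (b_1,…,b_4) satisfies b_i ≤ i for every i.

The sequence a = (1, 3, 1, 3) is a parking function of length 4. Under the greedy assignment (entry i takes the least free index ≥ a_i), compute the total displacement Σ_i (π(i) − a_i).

2

Σπ = 4·5/2 = 10 (π permutes [4]); Σa = 1+3+1+3 = 8; disp = 10−8 = 2.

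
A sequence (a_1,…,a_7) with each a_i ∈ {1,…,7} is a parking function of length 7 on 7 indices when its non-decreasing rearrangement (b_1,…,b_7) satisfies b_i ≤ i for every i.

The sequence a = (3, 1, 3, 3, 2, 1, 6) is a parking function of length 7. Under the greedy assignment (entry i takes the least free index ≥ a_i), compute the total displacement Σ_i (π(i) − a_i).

9

Σπ(i) = 1+…+7 = 28; Σa = 3+1+3+3+2+1+6 = 19; disp = 28−19 = 9.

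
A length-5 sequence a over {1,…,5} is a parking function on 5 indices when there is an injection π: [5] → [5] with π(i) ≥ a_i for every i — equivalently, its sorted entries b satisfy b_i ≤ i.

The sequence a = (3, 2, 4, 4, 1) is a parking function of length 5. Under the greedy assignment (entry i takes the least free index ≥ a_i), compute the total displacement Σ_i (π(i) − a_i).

Σπ = 5·6/2 = 15 (π permutes [5]); Σa = 3+2+4+4+1 = 14; disp = 15−14 = 1.

1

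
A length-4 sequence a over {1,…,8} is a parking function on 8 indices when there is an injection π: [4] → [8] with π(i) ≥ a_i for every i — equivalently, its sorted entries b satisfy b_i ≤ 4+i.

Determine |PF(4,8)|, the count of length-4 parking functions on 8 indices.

3645

Count = (9−4)·9^(4−1) = 5 · 729 = 3645 (Konheim–Weiss)
One tuple (6,1,7,7) → sorted (1,6,7,7): b_i ≤ 4+i ∀i, a PF.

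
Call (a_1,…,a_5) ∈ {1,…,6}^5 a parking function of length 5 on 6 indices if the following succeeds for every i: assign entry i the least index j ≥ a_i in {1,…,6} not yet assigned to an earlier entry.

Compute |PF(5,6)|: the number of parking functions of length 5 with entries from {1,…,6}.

|PF(5,6)| = (6−5+1)·(6+1)^(5−1) = 2·2401 = 4802 (Pollak)
E.g. (3,1,4,1,1) → sorted (1,1,1,3,4): b_i ≤ 1+i ∀i, a PF.

4802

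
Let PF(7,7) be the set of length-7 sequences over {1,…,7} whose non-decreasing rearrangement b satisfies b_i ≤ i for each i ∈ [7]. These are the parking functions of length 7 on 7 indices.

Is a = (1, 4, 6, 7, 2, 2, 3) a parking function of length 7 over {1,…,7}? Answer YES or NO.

YES

Rearranged: b = (1, 2, 2, 3, 4, 6, 7).
  b_1=1 ≤ 1
  b_2=2 ≤ 2
  b_3=2 ≤ 3
  b_4=3 ≤ 4
  b_5=4 ≤ 5
  b_6=6 ≤ 6
  b_7=7 ≤ 7
All bounds hold ⇒ YES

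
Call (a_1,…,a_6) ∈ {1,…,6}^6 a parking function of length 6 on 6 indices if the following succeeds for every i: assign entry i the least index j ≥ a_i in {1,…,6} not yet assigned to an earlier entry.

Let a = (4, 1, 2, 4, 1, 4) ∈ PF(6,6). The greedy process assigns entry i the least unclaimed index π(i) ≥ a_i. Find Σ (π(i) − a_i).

Σπ(i) = 1+…+6 = 21; Σa = 4+1+2+4+1+4 = 16; disp = 21−16 = 5.

5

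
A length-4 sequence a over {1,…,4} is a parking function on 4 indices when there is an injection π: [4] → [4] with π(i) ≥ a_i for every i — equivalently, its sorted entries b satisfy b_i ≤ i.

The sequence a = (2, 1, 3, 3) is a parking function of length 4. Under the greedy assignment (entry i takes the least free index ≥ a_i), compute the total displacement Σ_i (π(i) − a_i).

Σπ(i) = 1+…+4 = 10; Σa = 2+1+3+3 = 9; disp = 10−9 = 1.

1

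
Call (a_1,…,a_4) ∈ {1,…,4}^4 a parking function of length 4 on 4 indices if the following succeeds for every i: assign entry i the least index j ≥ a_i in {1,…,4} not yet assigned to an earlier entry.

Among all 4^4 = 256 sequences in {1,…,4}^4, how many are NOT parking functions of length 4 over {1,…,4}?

131

Count = (4+1−4)·(4+1)^{4−1} = 1 · 125 = 125 (Pollak)
One tuple (2,3,4,2) → sorted (2,2,3,4): b_1=2>1, not a PF.
So 256 − 125 = 131 fail.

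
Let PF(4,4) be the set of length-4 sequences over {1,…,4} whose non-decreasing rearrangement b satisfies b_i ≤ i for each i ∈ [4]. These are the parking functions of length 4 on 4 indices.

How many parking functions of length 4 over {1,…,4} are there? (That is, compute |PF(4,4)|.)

125

Count = 1·5^3 = 1 · 125 = 125
Check (2,3,4,1) → sorted (1,2,3,4): b_i ≤ i ∀i, a PF.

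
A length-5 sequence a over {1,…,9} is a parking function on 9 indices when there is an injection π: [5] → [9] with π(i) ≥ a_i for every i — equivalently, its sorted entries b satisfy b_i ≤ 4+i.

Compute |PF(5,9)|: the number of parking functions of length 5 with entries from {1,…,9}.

50000

|PF(5,9)| = (9−5+1)·(9+1)^(5−1) = 5·10000 = 50000
E.g. (6,7,8,4,5) → sorted (4,5,6,7,8): b_i ≤ 4+i ∀i, a PF.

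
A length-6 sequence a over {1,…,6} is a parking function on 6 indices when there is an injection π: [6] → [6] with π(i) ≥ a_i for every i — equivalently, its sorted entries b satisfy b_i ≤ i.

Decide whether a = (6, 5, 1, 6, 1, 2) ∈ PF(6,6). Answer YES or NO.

NO

Rearranged: b = (1, 1, 2, 5, 6, 6).
  b_1=1 ≤ 1
  b_2=1 ≤ 2
  b_3=2 ≤ 3
  b_4=5 > 4
  fails at i=4 ⇒ NO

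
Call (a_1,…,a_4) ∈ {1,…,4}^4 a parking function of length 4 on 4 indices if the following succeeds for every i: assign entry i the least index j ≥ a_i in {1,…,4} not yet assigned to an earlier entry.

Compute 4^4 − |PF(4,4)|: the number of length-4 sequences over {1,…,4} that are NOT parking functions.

|PF| = (4+1−4)·(4+1)^{4−1} = 1·125 = 125 (Konheim–Weiss)
One tuple (2,3,4,2) → sorted (2,2,3,4): b_1=2>1, not a PF.
4^4 − 125 = 256 − 125 = 131

131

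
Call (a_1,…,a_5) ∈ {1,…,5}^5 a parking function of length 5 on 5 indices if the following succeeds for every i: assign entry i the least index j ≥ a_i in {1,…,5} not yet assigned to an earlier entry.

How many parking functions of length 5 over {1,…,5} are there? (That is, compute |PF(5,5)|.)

Count = (6−5)·6^(5−1) = 1·1296 = 1296 (Konheim–Weiss)
One tuple (4,1,5,3,1) → sorted (1,1,3,4,5): b_i ≤ i ∀i, a PF.

1296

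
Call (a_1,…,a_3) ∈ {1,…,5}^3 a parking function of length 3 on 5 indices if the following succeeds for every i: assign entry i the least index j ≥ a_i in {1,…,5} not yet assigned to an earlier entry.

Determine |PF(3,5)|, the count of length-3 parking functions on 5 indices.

108

|PF| = 3·6^2 = 3·36 = 108 (Pollak)
Example (3,3,2) → sorted (2,3,3): b_i ≤ 2+i ∀i, a PF.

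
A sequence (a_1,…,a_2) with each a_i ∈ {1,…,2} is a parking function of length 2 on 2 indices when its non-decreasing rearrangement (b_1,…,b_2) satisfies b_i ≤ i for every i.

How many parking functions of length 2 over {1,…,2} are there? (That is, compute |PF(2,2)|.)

#PF = (2+1−2)·(2+1)^{2−1} = 1×3 = 3
Check (1,2) → sorted (1,2): b_i ≤ i ∀i, a PF.

3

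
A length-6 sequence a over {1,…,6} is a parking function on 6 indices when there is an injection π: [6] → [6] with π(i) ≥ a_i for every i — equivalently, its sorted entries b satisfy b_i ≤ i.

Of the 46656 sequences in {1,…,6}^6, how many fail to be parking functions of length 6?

Count = (6+1−6)·(6+1)^{6−1} = 1×16807 = 16807 [KW]
Check (5,6,6,1,6,1) → sorted (1,1,5,6,6,6): b_3=5>3, not a PF.
So 46656 − 16807 = 29849 fail.

29849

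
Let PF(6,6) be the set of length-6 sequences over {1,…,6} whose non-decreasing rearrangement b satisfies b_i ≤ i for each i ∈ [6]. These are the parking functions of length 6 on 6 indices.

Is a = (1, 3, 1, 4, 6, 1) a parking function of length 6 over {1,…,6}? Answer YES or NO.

YES

Order a: b = (1, 1, 1, 3, 4, 6).
  b_1=1 ≤ 1
  b_2=1 ≤ 2
  b_3=1 ≤ 3
  b_4=3 ≤ 4
  b_5=4 ≤ 5
  b_6=6 ≤ 6
All bounds hold ⇒ YES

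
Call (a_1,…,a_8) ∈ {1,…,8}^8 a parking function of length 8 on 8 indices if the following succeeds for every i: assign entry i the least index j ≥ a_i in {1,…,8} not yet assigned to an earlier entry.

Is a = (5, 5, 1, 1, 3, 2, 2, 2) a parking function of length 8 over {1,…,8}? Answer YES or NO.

YES

Order a: b = (1, 1, 2, 2, 2, 3, 5, 5).
  b_1=1 ≤ 1
  b_2=1 ≤ 2
  b_3=2 ≤ 3
  b_4=2 ≤ 4
  b_5=2 ≤ 5
  b_6=3 ≤ 6
  b_7=5 ≤ 7
  b_8=5 ≤ 8
All bounds hold ⇒ YES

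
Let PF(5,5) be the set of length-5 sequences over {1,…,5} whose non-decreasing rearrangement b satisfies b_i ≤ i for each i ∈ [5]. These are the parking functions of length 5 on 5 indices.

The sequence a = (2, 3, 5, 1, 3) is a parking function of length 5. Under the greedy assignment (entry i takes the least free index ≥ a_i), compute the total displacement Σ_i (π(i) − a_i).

1

Σπ = 5·6/2 = 15 (π permutes [5]); Σa = 2+3+5+1+3 = 14; disp = 15−14 = 1.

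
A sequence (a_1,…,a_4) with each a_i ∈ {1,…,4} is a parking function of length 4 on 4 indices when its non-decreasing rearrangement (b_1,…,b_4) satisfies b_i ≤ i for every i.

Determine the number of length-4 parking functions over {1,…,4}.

|PF(4,4)| = (4−4+1)·(4+1)^(4−1) = 1×125 = 125 [KW]
One tuple (1,2,2,1) → sorted (1,1,2,2): b_i ≤ i ∀i, a PF.

125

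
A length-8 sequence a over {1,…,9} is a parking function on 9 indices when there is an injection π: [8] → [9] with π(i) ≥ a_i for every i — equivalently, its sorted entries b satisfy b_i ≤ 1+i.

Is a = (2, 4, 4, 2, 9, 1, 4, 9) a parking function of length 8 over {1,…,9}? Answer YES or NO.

Sorted: b = (1, 2, 2, 4, 4, 4, 9, 9).
  b_1=1 ≤ 2
  b_2=2 ≤ 3
  b_3=2 ≤ 4
  b_4=4 ≤ 5
  b_5=4 ≤ 6
  b_6=4 ≤ 7
  b_7=9 > 8
  fails at i=7 ⇒ NO

NO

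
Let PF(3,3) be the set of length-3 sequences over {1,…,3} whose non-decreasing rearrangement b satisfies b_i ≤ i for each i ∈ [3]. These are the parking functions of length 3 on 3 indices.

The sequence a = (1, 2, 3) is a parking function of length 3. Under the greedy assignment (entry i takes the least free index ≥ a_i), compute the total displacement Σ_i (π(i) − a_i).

Σπ = 3·4/2 = 6 (π permutes [3]); Σa = 1+2+3 = 6; disp = 6−6 = 0.

0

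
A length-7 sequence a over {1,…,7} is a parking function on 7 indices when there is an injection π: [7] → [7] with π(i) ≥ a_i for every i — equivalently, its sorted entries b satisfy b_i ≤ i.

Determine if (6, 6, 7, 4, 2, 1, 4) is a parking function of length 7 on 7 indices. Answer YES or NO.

Order a: b = (1, 2, 4, 4, 6, 6, 7).
  b_1=1 ≤ 1
  b_2=2 ≤ 2
  b_3=4 > 3
  fails at i=3 ⇒ NO

NO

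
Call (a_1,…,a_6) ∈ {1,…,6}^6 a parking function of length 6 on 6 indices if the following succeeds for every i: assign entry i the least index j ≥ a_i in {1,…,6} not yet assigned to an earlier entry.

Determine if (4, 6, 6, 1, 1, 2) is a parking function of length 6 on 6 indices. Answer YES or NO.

NO

Order a: b = (1, 1, 2, 4, 6, 6).
  b_1=1 ≤ 1
  b_2=1 ≤ 2
  b_3=2 ≤ 3
  b_4=4 ≤ 4
  b_5=6 > 5
  fails at i=5 ⇒ NO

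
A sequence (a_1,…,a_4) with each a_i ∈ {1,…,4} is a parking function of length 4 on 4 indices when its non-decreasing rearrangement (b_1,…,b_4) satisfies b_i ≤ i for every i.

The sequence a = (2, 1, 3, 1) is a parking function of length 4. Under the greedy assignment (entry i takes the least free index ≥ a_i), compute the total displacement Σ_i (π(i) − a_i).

3

Σπ(i) = 1+…+4 = 10; Σa = 2+1+3+1 = 7; disp = 10−7 = 3.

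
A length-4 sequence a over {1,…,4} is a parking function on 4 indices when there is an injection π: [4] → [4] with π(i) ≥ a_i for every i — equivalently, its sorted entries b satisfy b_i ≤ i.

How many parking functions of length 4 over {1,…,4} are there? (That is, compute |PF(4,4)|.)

125

#PF = (4+1−4)·(4+1)^{4−1} = 1×125 = 125
Check (1,4,1,2) → sorted (1,1,2,4): b_i ≤ i ∀i, a PF.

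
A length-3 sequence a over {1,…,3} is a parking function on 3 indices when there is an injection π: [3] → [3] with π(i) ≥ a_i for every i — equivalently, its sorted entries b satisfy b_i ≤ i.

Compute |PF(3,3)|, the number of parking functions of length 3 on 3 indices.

|PF(3,3)| = (3−3+1)·(3+1)^(3−1) = 1 · 16 = 16 (Konheim–Weiss)
One tuple (2,1,2) → sorted (1,2,2): b_i ≤ i ∀i, a PF.

16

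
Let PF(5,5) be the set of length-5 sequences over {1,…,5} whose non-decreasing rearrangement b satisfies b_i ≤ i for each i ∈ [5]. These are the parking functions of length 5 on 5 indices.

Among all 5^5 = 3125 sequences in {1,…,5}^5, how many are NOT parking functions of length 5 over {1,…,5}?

|PF(5,5)| = (5−5+1)·(5+1)^(5−1) = 1 · 1296 = 1296
Example (4,2,4,5,4) → sorted (2,4,4,4,5): b_1=2>1, not a PF.
5^5 − 1296 = 3125 − 1296 = 1829

1829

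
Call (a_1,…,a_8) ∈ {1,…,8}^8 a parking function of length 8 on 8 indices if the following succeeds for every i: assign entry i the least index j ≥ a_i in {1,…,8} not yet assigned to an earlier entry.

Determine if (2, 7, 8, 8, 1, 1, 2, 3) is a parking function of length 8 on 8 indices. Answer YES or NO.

NO

Rearranged: b = (1, 1, 2, 2, 3, 7, 8, 8).
  b_1=1 ≤ 1
  b_2=1 ≤ 2
  b_3=2 ≤ 3
  b_4=2 ≤ 4
  b_5=3 ≤ 5
  b_6=7 > 6
  fails at i=6 ⇒ NO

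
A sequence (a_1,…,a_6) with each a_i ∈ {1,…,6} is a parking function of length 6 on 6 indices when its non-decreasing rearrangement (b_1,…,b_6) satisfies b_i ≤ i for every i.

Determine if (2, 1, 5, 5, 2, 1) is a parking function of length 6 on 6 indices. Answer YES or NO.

YES

Rearranged: b = (1, 1, 2, 2, 5, 5).
  b_1=1 ≤ 1
  b_2=1 ≤ 2
  b_3=2 ≤ 3
  b_4=2 ≤ 4
  b_5=5 ≤ 5
  b_6=5 ≤ 6
All bounds hold ⇒ YES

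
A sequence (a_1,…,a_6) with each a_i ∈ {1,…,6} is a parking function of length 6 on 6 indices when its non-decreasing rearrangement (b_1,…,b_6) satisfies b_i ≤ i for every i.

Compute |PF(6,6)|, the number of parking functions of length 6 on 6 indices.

Count = (7−6)·7^(6−1) = 1·16807 = 16807 (Pollak)
One tuple (3,3,3,2,1,3) → sorted (1,2,3,3,3,3): b_i ≤ i ∀i, a PF.

16807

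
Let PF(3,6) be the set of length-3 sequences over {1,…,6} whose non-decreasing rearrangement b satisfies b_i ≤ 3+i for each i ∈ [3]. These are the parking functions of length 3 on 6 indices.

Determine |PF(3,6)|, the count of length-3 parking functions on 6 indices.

196

#PF = (6+1−3)·(6+1)^{3−1} = 4·49 = 196 (Konheim–Weiss)
Example (4,1,3) → sorted (1,3,4): b_i ≤ 3+i ∀i, a PF.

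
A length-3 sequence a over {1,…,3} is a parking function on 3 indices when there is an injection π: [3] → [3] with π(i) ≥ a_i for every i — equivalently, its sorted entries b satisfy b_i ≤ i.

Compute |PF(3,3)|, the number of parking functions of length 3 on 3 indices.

Count = (4−3)·4^(3−1) = 1×16 = 16 (Pollak)
Check (3,1,2) → sorted (1,2,3): b_i ≤ i ∀i, a PF.

16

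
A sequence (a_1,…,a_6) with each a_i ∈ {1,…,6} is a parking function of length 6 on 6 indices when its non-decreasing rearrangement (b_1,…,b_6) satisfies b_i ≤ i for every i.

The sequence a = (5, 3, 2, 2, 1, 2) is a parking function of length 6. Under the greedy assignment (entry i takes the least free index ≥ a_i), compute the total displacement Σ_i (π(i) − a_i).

6

Σπ = 6·7/2 = 21 (π permutes [6]); Σa = 5+3+2+2+1+2 = 15; disp = 21−15 = 6.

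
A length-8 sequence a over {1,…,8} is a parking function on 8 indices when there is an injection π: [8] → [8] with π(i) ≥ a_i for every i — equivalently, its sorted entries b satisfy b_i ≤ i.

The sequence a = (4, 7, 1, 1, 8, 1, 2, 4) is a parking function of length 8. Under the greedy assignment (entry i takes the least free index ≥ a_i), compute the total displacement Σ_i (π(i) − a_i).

8

Σπ = 8·9/2 = 36 (π permutes [8]); Σa = 4+7+1+1+8+1+2+4 = 28; disp = 36−28 = 8.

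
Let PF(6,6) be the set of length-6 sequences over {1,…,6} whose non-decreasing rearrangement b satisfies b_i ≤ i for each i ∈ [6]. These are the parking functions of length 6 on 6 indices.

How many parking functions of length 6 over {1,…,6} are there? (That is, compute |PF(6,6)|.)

16807

Count = (6+1−6)·(6+1)^{6−1} = 1 · 16807 = 16807 (Pollak)
One tuple (5,1,4,3,3,1) → sorted (1,1,3,3,4,5): b_i ≤ i ∀i, a PF.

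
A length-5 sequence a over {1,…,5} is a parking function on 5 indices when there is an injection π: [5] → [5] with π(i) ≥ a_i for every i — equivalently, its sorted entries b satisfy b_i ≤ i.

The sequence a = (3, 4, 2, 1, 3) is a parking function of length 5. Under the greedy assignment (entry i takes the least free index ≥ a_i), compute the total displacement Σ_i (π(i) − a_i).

Σπ = 5·6/2 = 15 (π permutes [5]); Σa = 3+4+2+1+3 = 13; disp = 15−13 = 2.

2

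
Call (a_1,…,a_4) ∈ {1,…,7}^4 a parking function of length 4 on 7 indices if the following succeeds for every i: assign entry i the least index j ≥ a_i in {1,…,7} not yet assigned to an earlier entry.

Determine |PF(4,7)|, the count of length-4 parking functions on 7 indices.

2048

|PF| = (7−4+1)·(7+1)^(4−1) = 4·512 = 2048 (Konheim–Weiss)
Example (6,2,1,7) → sorted (1,2,6,7): b_i ≤ 3+i ∀i, a PF.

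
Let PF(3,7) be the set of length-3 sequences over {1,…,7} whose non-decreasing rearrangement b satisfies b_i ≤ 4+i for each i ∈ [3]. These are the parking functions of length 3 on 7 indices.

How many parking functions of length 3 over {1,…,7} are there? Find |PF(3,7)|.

Count = (8−3)·8^(3−1) = 5·64 = 320 (Pollak)
Check (3,5,3) → sorted (3,3,5): b_i ≤ 4+i ∀i, a PF.

320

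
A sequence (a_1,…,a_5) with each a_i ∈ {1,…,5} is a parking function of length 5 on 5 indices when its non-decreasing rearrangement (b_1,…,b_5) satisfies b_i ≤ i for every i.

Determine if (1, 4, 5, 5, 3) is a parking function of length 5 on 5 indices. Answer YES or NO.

NO

Rearranged: b = (1, 3, 4, 5, 5).
  b_1=1 ≤ 1
  b_2=3 > 2
  fails at i=2 ⇒ NO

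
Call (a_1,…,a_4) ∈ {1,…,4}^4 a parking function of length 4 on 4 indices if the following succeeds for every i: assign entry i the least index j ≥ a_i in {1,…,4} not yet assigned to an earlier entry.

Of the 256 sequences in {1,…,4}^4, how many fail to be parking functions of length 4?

131

Count = 1·5^3 = 1·125 = 125 (Pollak)
One tuple (4,4,4,2) → sorted (2,4,4,4): b_1=2>1, not a PF.
4^4 − 125 = 256 − 125 = 131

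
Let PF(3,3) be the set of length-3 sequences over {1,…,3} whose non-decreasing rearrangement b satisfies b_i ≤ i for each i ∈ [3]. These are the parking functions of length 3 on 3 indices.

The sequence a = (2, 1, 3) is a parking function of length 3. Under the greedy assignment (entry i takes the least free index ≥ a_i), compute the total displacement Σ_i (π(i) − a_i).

0

Σπ = 3·4/2 = 6 (π permutes [3]); Σa = 2+1+3 = 6; disp = 6−6 = 0.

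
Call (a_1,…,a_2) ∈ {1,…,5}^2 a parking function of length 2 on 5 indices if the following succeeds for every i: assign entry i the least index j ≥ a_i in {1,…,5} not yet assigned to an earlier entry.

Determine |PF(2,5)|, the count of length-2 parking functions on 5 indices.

#PF = (6−2)·6^(2−1) = 4 · 6 = 24 (Pollak)
One tuple (2,5) → sorted (2,5): b_i ≤ 3+i ∀i, a PF.

24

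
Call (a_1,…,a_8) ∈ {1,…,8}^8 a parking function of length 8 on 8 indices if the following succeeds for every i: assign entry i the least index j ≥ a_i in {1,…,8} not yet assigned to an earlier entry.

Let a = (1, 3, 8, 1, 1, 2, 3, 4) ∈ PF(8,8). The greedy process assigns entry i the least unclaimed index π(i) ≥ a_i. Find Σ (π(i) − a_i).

13

Σπ = 36 ({1..8} each once); Σa = 1+3+8+1+1+2+3+4 = 23; disp = 36−23 = 13.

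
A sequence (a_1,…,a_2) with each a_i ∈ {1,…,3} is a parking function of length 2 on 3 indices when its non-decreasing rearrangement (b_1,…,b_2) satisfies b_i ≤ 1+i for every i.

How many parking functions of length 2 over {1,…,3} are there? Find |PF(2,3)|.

Count = (4−2)·4^(2−1) = 2·4 = 8 [KW]
Example (2,1) → sorted (1,2): b_i ≤ 1+i ∀i, a PF.

8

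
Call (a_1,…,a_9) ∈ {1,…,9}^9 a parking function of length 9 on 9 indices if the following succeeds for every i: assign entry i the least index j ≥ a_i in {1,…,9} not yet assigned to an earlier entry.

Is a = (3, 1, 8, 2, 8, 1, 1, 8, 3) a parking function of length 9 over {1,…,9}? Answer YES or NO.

NO

Order a: b = (1, 1, 1, 2, 3, 3, 8, 8, 8).
  b_1=1 ≤ 1
  b_2=1 ≤ 2
  b_3=1 ≤ 3
  b_4=2 ≤ 4
  b_5=3 ≤ 5
  b_6=3 ≤ 6
  b_7=8 > 7
  fails at i=7 ⇒ NO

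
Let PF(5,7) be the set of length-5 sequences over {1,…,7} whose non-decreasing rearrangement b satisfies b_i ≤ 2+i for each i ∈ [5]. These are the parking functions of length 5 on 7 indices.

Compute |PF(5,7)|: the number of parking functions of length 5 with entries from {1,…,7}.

|PF| = 3·8^4 = 3 · 4096 = 12288 (Konheim–Weiss)
One tuple (3,3,4,7,3) → sorted (3,3,3,4,7): b_i ≤ 2+i ∀i, a PF.

12288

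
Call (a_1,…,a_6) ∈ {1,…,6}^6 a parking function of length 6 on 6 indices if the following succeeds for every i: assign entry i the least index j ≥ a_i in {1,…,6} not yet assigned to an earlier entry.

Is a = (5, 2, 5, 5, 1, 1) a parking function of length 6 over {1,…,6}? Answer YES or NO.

NO

Sorted: b = (1, 1, 2, 5, 5, 5).
  b_1=1 ≤ 1
  b_2=1 ≤ 2
  b_3=2 ≤ 3
  b_4=5 > 4
  fails at i=4 ⇒ NO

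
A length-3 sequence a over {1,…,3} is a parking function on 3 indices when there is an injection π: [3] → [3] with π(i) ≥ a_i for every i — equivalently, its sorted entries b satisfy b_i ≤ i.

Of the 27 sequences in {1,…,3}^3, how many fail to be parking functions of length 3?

11

#PF = (4−3)·4^(3−1) = 1×16 = 16 [KW]
Check (2,3,3) → sorted (2,3,3): b_1=2>1, not a PF.
3^3 − 16 = 27 − 16 = 11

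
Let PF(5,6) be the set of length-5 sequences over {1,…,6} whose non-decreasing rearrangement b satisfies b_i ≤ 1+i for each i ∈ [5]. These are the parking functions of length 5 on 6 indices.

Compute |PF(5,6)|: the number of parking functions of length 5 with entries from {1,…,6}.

#PF = (6+1−5)·(6+1)^{5−1} = 2×2401 = 4802 [KW]
Check (6,3,3,1,1) → sorted (1,1,3,3,6): b_i ≤ 1+i ∀i, a PF.

4802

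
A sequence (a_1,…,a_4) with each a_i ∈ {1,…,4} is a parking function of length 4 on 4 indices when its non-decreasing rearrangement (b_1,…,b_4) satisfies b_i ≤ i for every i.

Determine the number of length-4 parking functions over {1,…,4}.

|PF(4,4)| = (4−4+1)·(4+1)^(4−1) = 1·125 = 125 [KW]
One tuple (4,2,1,2) → sorted (1,2,2,4): b_i ≤ i ∀i, a PF.

125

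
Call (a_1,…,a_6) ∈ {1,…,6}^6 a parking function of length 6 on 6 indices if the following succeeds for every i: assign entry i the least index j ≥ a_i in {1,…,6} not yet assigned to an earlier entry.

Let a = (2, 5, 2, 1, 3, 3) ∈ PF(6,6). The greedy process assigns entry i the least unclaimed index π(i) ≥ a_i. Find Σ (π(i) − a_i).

5

Σπ = 21 ({1..6} each once); Σa = 2+5+2+1+3+3 = 16; disp = 21−16 = 5.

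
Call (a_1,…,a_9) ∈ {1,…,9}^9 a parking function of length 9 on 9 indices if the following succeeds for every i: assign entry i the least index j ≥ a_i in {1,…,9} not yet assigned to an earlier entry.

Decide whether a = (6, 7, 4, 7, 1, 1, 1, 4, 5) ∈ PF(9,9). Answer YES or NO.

YES

Sorted: b = (1, 1, 1, 4, 4, 5, 6, 7, 7).
  b_1=1 ≤ 1
  b_2=1 ≤ 2
  b_3=1 ≤ 3
  b_4=4 ≤ 4
  b_5=4 ≤ 5
  b_6=5 ≤ 6
  b_7=6 ≤ 7
  b_8=7 ≤ 8
  b_9=7 ≤ 9
All bounds hold ⇒ YES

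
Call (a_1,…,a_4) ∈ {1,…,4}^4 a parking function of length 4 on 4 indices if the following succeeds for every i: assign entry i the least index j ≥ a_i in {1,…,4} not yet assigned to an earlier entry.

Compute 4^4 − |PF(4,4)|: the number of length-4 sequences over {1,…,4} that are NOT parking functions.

#PF = (4+1−4)·(4+1)^{4−1} = 1·125 = 125 [KW]
E.g. (3,3,4,4) → sorted (3,3,4,4): b_1=3>1, not a PF.
Total 256; non-PF = 256−125 = 131

131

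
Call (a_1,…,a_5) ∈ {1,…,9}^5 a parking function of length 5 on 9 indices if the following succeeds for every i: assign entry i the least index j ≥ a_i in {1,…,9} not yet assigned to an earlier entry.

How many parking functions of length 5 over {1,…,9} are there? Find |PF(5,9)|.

50000

#PF = (9+1−5)·(9+1)^{5−1} = 5×10000 = 50000 (Konheim–Weiss)
Example (1,2,1,1,4) → sorted (1,1,1,2,4): b_i ≤ 4+i ∀i, a PF.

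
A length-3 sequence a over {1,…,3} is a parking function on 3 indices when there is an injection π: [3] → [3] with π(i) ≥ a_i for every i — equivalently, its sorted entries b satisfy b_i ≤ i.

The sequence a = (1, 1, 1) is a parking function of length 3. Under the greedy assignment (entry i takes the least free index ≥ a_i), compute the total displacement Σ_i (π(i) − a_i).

Σπ = 3·4/2 = 6 (π permutes [3]); Σa = 1+1+1 = 3; disp = 6−3 = 3.

3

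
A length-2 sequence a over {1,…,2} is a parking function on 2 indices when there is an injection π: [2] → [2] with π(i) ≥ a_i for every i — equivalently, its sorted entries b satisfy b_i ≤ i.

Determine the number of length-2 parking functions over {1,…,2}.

#PF = (3−2)·3^(2−1) = 1·3 = 3 [KW]
E.g. (1,1) → sorted (1,1): b_i ≤ i ∀i, a PF.

3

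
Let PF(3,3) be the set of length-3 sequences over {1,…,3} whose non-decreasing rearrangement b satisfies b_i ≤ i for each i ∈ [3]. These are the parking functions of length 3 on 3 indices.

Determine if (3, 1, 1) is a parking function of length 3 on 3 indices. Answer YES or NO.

Order a: b = (1, 1, 3).
  b_1=1 ≤ 1
  b_2=1 ≤ 2
  b_3=3 ≤ 3
All bounds hold ⇒ YES

YES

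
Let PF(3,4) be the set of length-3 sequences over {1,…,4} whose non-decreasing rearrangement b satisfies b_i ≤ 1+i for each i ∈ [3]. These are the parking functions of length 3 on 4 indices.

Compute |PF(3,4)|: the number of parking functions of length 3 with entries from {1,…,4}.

#PF = 2·5^2 = 2 · 25 = 50 (Konheim–Weiss)
E.g. (1,2,3) → sorted (1,2,3): b_i ≤ 1+i ∀i, a PF.

50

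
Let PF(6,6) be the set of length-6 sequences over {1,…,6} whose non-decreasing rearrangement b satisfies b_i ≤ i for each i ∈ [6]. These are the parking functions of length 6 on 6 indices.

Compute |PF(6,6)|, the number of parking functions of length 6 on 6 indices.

16807

|PF(6,6)| = (6+1−6)·(6+1)^{6−1} = 1 · 16807 = 16807 (Pollak)
E.g. (1,1,3,6,1,1) → sorted (1,1,1,1,3,6): b_i ≤ i ∀i, a PF.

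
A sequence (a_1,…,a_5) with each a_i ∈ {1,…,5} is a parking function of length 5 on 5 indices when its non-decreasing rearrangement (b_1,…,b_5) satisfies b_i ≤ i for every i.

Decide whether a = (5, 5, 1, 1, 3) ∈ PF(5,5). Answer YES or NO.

Sorted: b = (1, 1, 3, 5, 5).
  b_1=1 ≤ 1
  b_2=1 ≤ 2
  b_3=3 ≤ 3
  b_4=5 > 4
  fails at i=4 ⇒ NO

NO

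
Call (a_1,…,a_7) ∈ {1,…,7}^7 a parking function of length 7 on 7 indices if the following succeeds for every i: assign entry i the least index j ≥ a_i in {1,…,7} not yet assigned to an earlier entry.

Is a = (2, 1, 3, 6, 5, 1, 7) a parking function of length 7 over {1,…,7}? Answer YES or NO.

YES

Rearranged: b = (1, 1, 2, 3, 5, 6, 7).
  b_1=1 ≤ 1
  b_2=1 ≤ 2
  b_3=2 ≤ 3
  b_4=3 ≤ 4
  b_5=5 ≤ 5
  b_6=6 ≤ 6
  b_7=7 ≤ 7
All bounds hold ⇒ YES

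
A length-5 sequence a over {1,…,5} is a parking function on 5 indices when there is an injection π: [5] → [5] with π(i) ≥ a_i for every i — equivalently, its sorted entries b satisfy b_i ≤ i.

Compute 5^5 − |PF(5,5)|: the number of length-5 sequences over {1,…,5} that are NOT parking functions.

#PF = 1·6^4 = 1 · 1296 = 1296 [KW]
E.g. (5,5,5,5,4) → sorted (4,5,5,5,5): b_1=4>1, not a PF.
5^5 − 1296 = 3125 − 1296 = 1829

1829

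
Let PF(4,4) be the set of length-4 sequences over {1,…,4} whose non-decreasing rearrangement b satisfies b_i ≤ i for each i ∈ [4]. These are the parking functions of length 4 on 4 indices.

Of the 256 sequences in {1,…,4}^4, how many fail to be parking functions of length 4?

|PF| = 1·5^3 = 1·125 = 125 (Pollak)
Check (4,3,4,2) → sorted (2,3,4,4): b_1=2>1, not a PF.
Total 256; non-PF = 256−125 = 131

131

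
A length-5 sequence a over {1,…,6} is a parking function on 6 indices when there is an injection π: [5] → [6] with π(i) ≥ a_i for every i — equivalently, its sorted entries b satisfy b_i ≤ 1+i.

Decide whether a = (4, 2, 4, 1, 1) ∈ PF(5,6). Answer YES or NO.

YES

Order a: b = (1, 1, 2, 4, 4).
  b_1=1 ≤ 2
  b_2=1 ≤ 3
  b_3=2 ≤ 4
  b_4=4 ≤ 5
  b_5=4 ≤ 6
All bounds hold ⇒ YES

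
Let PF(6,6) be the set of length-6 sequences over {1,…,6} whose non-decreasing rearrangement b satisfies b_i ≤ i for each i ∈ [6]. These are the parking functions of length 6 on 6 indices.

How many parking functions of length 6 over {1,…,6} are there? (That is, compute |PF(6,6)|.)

16807

#PF = 1·7^5 = 1·16807 = 16807 (Pollak)
One tuple (6,3,2,1,3,5) → sorted (1,2,3,3,5,6): b_i ≤ i ∀i, a PF.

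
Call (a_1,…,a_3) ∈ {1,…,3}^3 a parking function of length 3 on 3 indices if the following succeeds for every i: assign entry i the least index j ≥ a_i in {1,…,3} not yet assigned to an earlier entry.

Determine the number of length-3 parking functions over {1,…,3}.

16

#PF = (3−3+1)·(3+1)^(3−1) = 1 · 16 = 16 [KW]
Check (1,2,3) → sorted (1,2,3): b_i ≤ i ∀i, a PF.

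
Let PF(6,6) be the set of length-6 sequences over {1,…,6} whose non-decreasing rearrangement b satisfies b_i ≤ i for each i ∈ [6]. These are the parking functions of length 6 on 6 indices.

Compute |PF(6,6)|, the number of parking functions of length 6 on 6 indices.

16807

|PF| = 1·7^5 = 1·16807 = 16807
Example (1,3,2,6,1,4) → sorted (1,1,2,3,4,6): b_i ≤ i ∀i, a PF.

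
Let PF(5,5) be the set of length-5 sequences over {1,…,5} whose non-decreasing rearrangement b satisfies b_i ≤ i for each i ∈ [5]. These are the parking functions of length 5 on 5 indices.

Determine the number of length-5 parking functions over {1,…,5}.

Count = (5+1−5)·(5+1)^{5−1} = 1×1296 = 1296
E.g. (1,3,4,1,1) → sorted (1,1,1,3,4): b_i ≤ i ∀i, a PF.

1296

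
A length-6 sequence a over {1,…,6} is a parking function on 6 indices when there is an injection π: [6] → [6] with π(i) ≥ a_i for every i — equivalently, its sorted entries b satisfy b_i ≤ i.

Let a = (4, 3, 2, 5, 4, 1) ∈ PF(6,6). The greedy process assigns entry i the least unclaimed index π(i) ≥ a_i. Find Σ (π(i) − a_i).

Σπ = 6·7/2 = 21 (π permutes [6]); Σa = 4+3+2+5+4+1 = 19; disp = 21−19 = 2.

2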